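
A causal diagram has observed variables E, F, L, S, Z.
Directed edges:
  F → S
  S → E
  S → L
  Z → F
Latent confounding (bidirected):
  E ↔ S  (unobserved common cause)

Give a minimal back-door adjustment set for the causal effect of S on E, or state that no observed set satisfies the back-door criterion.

desc(S)\{S}={E,L}; candidates ⊆ {F,Z}.
S↔E: latent back-door arc(s) into S.
size 0: {}; under {} S still reaches {E,F,Z} ∋ E.
size 1: {F}, {Z}; under {F} S still reaches {E} ∋ E.
size 2: {F,Z}; under {F,Z} S still reaches {E} ∋ E.
S↔E cannot be blocked by any observed set — no back-door set.

S→E: no observed back-door set.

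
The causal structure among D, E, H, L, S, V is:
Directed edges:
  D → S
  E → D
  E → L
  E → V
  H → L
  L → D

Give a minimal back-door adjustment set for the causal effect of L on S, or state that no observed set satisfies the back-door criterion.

L→S: minimal back-door set {E}.

desc(L)\{L}={D,S}; candidates ⊆ {E,H,V}.
size 0: {}; under {} L still reaches {D,E,H,S,V} ∋ S.
{E}: L⊥S given {E} in G with L→· removed — back-door holds.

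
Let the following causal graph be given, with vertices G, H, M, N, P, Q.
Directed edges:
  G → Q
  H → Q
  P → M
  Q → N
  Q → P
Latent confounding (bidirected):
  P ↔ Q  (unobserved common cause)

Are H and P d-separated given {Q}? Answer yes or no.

No — H and P are d-connected given {Q}.

Bayes-Ball from H | {Q} reaches {G,M,P}.
P ∈ reach(H|{Q}) ⇒ H ⊥̸ P | {Q}.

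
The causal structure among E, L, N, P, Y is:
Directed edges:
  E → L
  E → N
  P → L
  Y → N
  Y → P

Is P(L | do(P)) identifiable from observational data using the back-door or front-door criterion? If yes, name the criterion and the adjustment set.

desc(P)\{P}={L}; candidates ⊆ {E,N,Y}.
∅: P⊥L given ∅ in G with P→· removed — back-door holds.
P(L|do(P)) = P(L|P) — no adjustment needed.

P(L|do(P)): backdoor, adjust for ∅.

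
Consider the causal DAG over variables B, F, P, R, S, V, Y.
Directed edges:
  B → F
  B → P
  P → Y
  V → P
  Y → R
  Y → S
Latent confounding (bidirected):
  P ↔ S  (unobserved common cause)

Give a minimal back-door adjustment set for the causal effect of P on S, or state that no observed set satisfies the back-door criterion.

P→S: no observed back-door set.

desc(P)\{P}={R,S,Y}; candidates ⊆ {B,F,V}.
P↔S: latent back-door arc(s) into P.
size 0: {}; under {} P still reaches {B,F,S,V} ∋ S.
size 1: {B}, {F}, {V}; under {B} P still reaches {S,V} ∋ S.
size 2: {B,F}, {B,V}, {F,V}; under {B,F} P still reaches {S,V} ∋ S.
P↔S cannot be blocked by any observed set — no back-door set.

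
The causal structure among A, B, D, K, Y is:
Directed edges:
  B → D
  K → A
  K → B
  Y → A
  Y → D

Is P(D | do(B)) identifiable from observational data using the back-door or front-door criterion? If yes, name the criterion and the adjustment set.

P(D|do(B)): backdoor, adjust for ∅.

desc(B)\{B}={D}; candidates ⊆ {A,K,Y}.
∅: B⊥D given ∅ in G with B→· removed — back-door holds.
P(D|do(B)) = P(D|B) — no adjustment needed.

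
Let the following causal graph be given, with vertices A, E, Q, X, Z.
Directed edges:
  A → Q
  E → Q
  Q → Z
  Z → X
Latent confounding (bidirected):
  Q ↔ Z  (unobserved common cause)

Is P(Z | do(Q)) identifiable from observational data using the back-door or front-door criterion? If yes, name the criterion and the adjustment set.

P(Z|do(Q)): not identifiable (no BD/FD set).

desc(Q)\{Q}={X,Z}; candidates ⊆ {A,E}.
Q↔Z: latent back-door arc(s) into Q.
size 0: {}; under {} Q still reaches {A,E,X,Z} ∋ Z.
size 1: {A}, {E}; under {A} Q still reaches {E,X,Z} ∋ Z.
size 2: {A,E}; under {A,E} Q still reaches {X,Z} ∋ Z.
Q↔Z cannot be blocked by any observed set — no back-door set.
No mediator lies on a directed Q→…→Z path.
Neither criterion identifies P(Z|do(Q)) in this graph.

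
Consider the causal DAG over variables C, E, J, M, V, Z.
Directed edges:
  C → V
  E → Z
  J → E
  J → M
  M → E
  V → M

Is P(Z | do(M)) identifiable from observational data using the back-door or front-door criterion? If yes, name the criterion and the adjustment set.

desc(M)\{M}={E,Z}; candidates ⊆ {C,J,V}.
size 0: {}; under {} M still reaches {C,E,J,V,Z} ∋ Z.
{J}: M⊥Z given {J} in G with M→· removed — back-door holds.
P(Z|do(M)) = Σ_{J} P(Z|M,J)·P(J).

P(Z|do(M)): backdoor, adjust for {J}.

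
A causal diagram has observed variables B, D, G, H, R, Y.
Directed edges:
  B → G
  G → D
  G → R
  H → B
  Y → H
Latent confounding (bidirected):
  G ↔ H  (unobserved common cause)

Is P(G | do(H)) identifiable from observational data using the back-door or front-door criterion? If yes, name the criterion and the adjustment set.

P(G|do(H)): frontdoor, adjust for {B}.

desc(H)\{H}={B,D,G,R}; candidates ⊆ {Y}.
H↔G: latent back-door arc(s) into H.
size 0: {}; under {} H still reaches {D,G,R,Y} ∋ G.
size 1: {Y}; under {Y} H still reaches {D,G,R} ∋ G.
H↔G cannot be blocked by any observed set — no back-door set.
{B}: (i) intercepts every directed H→G path; (ii) no back-door H→{B}; (iii) {H} blocks every back-door {B}→G. Front-door holds.
P(G|do(H)) = Σ_{B} P(B|H) Σ_{H'} P(G|B,H')P(H').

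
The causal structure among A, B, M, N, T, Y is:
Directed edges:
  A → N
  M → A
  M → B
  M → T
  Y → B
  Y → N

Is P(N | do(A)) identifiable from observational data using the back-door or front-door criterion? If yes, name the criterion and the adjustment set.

desc(A)\{A}={N}; candidates ⊆ {B,M,T,Y}.
∅: A⊥N given ∅ in G with A→· removed — back-door holds.
P(N|do(A)) = P(N|A) — no adjustment needed.

P(N|do(A)): backdoor, adjust for ∅.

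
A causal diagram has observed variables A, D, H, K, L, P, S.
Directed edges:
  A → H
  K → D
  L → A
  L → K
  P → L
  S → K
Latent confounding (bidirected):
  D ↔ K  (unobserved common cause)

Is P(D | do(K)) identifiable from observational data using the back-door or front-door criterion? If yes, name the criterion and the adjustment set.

desc(K)\{K}={D}; candidates ⊆ {A,H,L,P,S}.
K↔D: latent back-door arc(s) into K.
size 0: {}; under {} K still reaches {A,D,H,L,P,S} ∋ D.
size 1: {A}, {H}, {L} …(+2); under {A} K still reaches {D,L,P,S} ∋ D.
size 2: {A,H}, {A,L}, {A,P} …(+7); under {A,H} K still reaches {D,L,P,S} ∋ D.
K↔D cannot be blocked by any observed set — no back-door set.
No mediator lies on a directed K→…→D path.
Neither criterion identifies P(D|do(K)) in this graph.

P(D|do(K)): not identifiable (no BD/FD set).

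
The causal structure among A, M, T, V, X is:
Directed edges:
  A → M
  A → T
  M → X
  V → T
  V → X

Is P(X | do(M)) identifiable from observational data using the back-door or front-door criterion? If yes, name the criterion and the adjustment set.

desc(M)\{M}={X}; candidates ⊆ {A,T,V}.
∅: M⊥X given ∅ in G with M→· removed — back-door holds.
P(X|do(M)) = P(X|M) — no adjustment needed.

P(X|do(M)): backdoor, adjust for ∅.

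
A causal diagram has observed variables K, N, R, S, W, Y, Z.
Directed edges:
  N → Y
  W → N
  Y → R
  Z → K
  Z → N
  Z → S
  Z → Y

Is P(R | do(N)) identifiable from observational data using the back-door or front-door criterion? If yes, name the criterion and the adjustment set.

P(R|do(N)): backdoor, adjust for {Z}.

desc(N)\{N}={R,Y}; candidates ⊆ {K,S,W,Z}.
size 0: {}; under {} N still reaches {K,R,S,W,Y,Z} ∋ R.
{Z}: N⊥R given {Z} in G with N→· removed — back-door holds.
P(R|do(N)) = Σ_{Z} P(R|N,Z)·P(Z).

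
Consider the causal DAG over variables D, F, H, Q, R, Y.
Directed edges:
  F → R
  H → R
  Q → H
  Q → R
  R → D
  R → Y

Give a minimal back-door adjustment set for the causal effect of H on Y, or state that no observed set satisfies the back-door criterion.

desc(H)\{H}={D,R,Y}; candidates ⊆ {F,Q}.
size 0: {}; under {} H still reaches {D,Q,R,Y} ∋ Y.
{Q}: H⊥Y given {Q} in G with H→· removed — back-door holds.

H→Y: minimal back-door set {Q}.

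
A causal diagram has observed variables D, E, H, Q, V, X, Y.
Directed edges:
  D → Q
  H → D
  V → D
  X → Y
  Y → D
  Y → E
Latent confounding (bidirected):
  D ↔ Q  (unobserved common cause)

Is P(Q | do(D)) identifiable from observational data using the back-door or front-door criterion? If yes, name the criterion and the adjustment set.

P(Q|do(D)): not identifiable (no BD/FD set).

desc(D)\{D}={Q}; candidates ⊆ {E,H,V,X,Y}.
D↔Q: latent back-door arc(s) into D.
size 0: {}; under {} D still reaches {E,H,Q,V,X,Y} ∋ Q.
size 1: {E}, {H}, {V} …(+2); under {E} D still reaches {H,Q,V,X,Y} ∋ Q.
size 2: {E,H}, {E,V}, {E,X} …(+7); under {E,H} D still reaches {Q,V,X,Y} ∋ Q.
D↔Q cannot be blocked by any observed set — no back-door set.
No mediator lies on a directed D→…→Q path.
Neither criterion identifies P(Q|do(D)) in this graph.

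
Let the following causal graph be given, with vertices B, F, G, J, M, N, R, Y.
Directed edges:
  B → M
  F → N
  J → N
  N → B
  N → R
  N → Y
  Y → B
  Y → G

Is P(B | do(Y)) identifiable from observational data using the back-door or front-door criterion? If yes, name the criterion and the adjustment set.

P(B|do(Y)): backdoor, adjust for {N}.

desc(Y)\{Y}={B,G,M}; candidates ⊆ {F,J,N,R}.
size 0: {}; under {} Y still reaches {B,F,J,M,N,R} ∋ B.
{N}: Y⊥B given {N} in G with Y→· removed — back-door holds.
P(B|do(Y)) = Σ_{N} P(B|Y,N)·P(N).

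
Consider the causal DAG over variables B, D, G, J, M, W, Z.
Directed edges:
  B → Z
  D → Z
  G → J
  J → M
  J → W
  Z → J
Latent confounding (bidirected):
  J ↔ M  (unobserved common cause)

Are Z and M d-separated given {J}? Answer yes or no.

Bayes-Ball from Z | {J} reaches {B,D,G,M}.
M ∈ reach(Z|{J}) ⇒ Z ⊥̸ M | {J}.

No — Z and M are d-connected given {J}.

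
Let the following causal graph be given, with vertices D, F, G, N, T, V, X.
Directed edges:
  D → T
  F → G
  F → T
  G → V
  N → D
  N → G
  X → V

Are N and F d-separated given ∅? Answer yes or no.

Bayes-Ball from N | ∅ reaches {D,G,T,V}.
F ∉ reach(N|∅) ⇒ N ⊥ F | ∅.

Yes — N ⊥ F | ∅.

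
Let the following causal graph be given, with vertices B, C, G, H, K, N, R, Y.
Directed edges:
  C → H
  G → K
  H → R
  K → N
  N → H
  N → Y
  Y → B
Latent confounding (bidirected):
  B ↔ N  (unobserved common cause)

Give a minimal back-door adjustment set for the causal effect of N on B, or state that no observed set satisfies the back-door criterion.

N→B: no observed back-door set.

desc(N)\{N}={B,H,R,Y}; candidates ⊆ {C,G,K}.
N↔B: latent back-door arc(s) into N.
size 0: {}; under {} N still reaches {B,G,K} ∋ B.
size 1: {C}, {G}, {K}; under {C} N still reaches {B,G,K} ∋ B.
size 2: {C,G}, {C,K}, {G,K}; under {C,G} N still reaches {B,K} ∋ B.
N↔B cannot be blocked by any observed set — no back-door set.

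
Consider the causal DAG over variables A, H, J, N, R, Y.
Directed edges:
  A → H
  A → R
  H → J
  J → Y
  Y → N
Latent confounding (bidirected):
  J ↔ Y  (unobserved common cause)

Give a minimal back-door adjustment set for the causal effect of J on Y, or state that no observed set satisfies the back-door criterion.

desc(J)\{J}={N,Y}; candidates ⊆ {A,H,R}.
J↔Y: latent back-door arc(s) into J.
size 0: {}; under {} J still reaches {A,H,N,R,Y} ∋ Y.
size 1: {A}, {H}, {R}; under {A} J still reaches {H,N,Y} ∋ Y.
size 2: {A,H}, {A,R}, {H,R}; under {A,H} J still reaches {N,Y} ∋ Y.
J↔Y cannot be blocked by any observed set — no back-door set.

J→Y: no observed back-door set.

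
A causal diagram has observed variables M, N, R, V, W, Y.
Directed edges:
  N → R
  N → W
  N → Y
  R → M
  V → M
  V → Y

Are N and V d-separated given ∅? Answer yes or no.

Bayes-Ball from N | ∅ reaches {M,R,W,Y}.
V ∉ reach(N|∅) ⇒ N ⊥ V | ∅.

Yes — N ⊥ V | ∅.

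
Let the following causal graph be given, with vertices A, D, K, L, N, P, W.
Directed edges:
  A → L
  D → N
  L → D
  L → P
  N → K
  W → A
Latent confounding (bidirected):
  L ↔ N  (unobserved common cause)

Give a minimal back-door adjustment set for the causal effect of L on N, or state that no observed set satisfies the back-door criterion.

L→N: no observed back-door set.

desc(L)\{L}={D,K,N,P}; candidates ⊆ {A,W}.
L↔N: latent back-door arc(s) into L.
size 0: {}; under {} L still reaches {A,K,N,W} ∋ N.
size 1: {A}, {W}; under {A} L still reaches {K,N} ∋ N.
size 2: {A,W}; under {A,W} L still reaches {K,N} ∋ N.
L↔N cannot be blocked by any observed set — no back-door set.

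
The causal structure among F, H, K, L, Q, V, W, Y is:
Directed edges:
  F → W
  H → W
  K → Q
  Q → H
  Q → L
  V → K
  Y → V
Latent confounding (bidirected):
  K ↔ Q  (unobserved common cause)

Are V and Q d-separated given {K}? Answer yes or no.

Bayes-Ball from V | {K} reaches {H,L,Q,W,Y}.
Q ∈ reach(V|{K}) ⇒ V ⊥̸ Q | {K}.

No — V and Q are d-connected given {K}.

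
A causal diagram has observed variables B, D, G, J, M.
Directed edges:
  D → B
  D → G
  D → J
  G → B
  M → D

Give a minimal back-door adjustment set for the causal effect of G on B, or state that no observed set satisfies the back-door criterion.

desc(G)\{G}={B}; candidates ⊆ {D,J,M}.
size 0: {}; under {} G still reaches {B,D,J,M} ∋ B.
{D}: G⊥B given {D} in G with G→· removed — back-door holds.

G→B: minimal back-door set {D}.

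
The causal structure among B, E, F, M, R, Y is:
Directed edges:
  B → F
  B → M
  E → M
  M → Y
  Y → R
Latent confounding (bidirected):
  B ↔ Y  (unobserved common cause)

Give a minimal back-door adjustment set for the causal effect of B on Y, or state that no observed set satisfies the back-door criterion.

B→Y: no observed back-door set.

desc(B)\{B}={F,M,R,Y}; candidates ⊆ {E}.
B↔Y: latent back-door arc(s) into B.
size 0: {}; under {} B still reaches {R,Y} ∋ Y.
size 1: {E}; under {E} B still reaches {R,Y} ∋ Y.
B↔Y cannot be blocked by any observed set — no back-door set.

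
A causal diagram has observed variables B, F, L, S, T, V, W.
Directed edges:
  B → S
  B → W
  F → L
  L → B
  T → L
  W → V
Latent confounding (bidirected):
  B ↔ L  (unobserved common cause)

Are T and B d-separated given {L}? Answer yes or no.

No — T and B are d-connected given {L}.

Bayes-Ball from T | {L} reaches {B,F,S,V,W}.
B ∈ reach(T|{L}) ⇒ T ⊥̸ B | {L}.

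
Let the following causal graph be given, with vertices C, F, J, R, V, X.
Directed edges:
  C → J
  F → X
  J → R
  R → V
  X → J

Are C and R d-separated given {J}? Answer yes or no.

Bayes-Ball from C | {J} reaches {F,X}.
R ∉ reach(C|{J}) ⇒ C ⊥ R | {J}.

Yes — C ⊥ R | {J}.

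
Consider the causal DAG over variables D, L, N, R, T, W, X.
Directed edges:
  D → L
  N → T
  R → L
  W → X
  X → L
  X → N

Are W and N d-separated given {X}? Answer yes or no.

Yes — W ⊥ N | {X}.

Bayes-Ball from W | {X} reaches ∅.
N ∉ reach(W|{X}) ⇒ W ⊥ N | {X}.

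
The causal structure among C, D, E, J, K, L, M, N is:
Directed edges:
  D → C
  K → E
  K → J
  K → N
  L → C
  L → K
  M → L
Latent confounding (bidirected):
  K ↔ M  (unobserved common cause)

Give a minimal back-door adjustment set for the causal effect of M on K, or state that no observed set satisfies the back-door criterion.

M→K: no observed back-door set.

desc(M)\{M}={C,E,J,K,L,N}; candidates ⊆ {D}.
M↔K: latent back-door arc(s) into M.
size 0: {}; under {} M still reaches {E,J,K,N} ∋ K.
size 1: {D}; under {D} M still reaches {E,J,K,N} ∋ K.
M↔K cannot be blocked by any observed set — no back-door set.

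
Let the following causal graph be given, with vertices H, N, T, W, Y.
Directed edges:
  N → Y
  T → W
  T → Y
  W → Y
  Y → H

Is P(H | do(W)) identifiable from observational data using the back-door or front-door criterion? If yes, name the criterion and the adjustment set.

P(H|do(W)): backdoor, adjust for {T}.

desc(W)\{W}={H,Y}; candidates ⊆ {N,T}.
size 0: {}; under {} W still reaches {H,T,Y} ∋ H.
{T}: W⊥H given {T} in G with W→· removed — back-door holds.
P(H|do(W)) = Σ_{T} P(H|W,T)·P(T).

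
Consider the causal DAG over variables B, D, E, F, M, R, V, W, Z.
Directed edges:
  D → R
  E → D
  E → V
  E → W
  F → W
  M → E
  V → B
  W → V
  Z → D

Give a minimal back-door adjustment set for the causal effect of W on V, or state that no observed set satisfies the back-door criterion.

desc(W)\{W}={B,V}; candidates ⊆ {D,E,F,M,R,Z}.
size 0: {}; under {} W still reaches {B,D,E,F,M,R,V} ∋ V.
{E}: W⊥V given {E} in G with W→· removed — back-door holds.

W→V: minimal back-door set {E}.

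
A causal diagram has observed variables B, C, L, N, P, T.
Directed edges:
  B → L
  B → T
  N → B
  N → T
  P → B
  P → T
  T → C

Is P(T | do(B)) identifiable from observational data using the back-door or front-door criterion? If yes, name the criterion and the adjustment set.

P(T|do(B)): backdoor, adjust for {N, P}.

desc(B)\{B}={C,L,T}; candidates ⊆ {N,P}.
size 0: {}; under {} B still reaches {C,N,P,T} ∋ T.
size 1: {N}, {P}; under {N} B still reaches {C,P,T} ∋ T.
{N,P}: B⊥T given {N,P} in G with B→· removed — back-door holds.
P(T|do(B)) = Σ_{N,P} P(T|B,N,P)·P(N,P).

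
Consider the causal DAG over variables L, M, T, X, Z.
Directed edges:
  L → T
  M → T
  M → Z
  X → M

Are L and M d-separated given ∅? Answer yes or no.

Bayes-Ball from L | ∅ reaches {T}.
M ∉ reach(L|∅) ⇒ L ⊥ M | ∅.

Yes — L ⊥ M | ∅.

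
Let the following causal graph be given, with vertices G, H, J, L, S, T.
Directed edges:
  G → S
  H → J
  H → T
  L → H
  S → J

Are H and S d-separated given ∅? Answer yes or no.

Bayes-Ball from H | ∅ reaches {J,L,T}.
S ∉ reach(H|∅) ⇒ H ⊥ S | ∅.

Yes — H ⊥ S | ∅.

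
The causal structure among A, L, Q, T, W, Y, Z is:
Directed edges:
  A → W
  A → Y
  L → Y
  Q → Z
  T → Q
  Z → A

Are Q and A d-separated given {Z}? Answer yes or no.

Yes — Q ⊥ A | {Z}.

Bayes-Ball from Q | {Z} reaches {T}.
A ∉ reach(Q|{Z}) ⇒ Q ⊥ A | {Z}.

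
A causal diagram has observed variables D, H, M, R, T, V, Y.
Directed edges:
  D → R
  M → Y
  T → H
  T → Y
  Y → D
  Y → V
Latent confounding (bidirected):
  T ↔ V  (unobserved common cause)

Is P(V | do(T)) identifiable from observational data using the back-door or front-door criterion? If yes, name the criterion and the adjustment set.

P(V|do(T)): frontdoor, adjust for {Y}.

desc(T)\{T}={D,H,R,V,Y}; candidates ⊆ {M}.
T↔V: latent back-door arc(s) into T.
size 0: {}; under {} T still reaches {V} ∋ V.
size 1: {M}; under {M} T still reaches {V} ∋ V.
T↔V cannot be blocked by any observed set — no back-door set.
{Y}: (i) intercepts every directed T→V path; (ii) no back-door T→{Y}; (iii) {T} blocks every back-door {Y}→V. Front-door holds.
P(V|do(T)) = Σ_{Y} P(Y|T) Σ_{T'} P(V|Y,T')P(T').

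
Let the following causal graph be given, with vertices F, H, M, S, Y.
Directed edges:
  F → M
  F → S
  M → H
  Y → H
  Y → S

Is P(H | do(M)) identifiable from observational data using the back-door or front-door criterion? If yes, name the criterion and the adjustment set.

P(H|do(M)): backdoor, adjust for ∅.

desc(M)\{M}={H}; candidates ⊆ {F,S,Y}.
∅: M⊥H given ∅ in G with M→· removed — back-door holds.
P(H|do(M)) = P(H|M) — no adjustment needed.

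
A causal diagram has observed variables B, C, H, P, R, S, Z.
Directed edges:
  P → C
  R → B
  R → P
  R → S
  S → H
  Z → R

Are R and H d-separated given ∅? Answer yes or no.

Bayes-Ball from R | ∅ reaches {B,C,H,P,S,Z}.
H ∈ reach(R|∅) ⇒ R ⊥̸ H | ∅.

No — R and H are d-connected given ∅.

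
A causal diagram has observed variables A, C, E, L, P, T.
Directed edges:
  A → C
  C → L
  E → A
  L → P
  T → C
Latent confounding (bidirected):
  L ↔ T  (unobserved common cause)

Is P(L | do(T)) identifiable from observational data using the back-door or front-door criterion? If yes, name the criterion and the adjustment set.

desc(T)\{T}={C,L,P}; candidates ⊆ {A,E}.
T↔L: latent back-door arc(s) into T.
size 0: {}; under {} T still reaches {L,P} ∋ L.
size 1: {A}, {E}; under {A} T still reaches {L,P} ∋ L.
size 2: {A,E}; under {A,E} T still reaches {L,P} ∋ L.
T↔L cannot be blocked by any observed set — no back-door set.
{C}: (i) intercepts every directed T→L path; (ii) no back-door T→{C}; (iii) {T} blocks every back-door {C}→L. Front-door holds.
P(L|do(T)) = Σ_{C} P(C|T) Σ_{T'} P(L|C,T')P(T').

P(L|do(T)): frontdoor, adjust for {C}.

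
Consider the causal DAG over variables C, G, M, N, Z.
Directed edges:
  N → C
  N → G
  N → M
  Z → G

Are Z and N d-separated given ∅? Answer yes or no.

Yes — Z ⊥ N | ∅.

Bayes-Ball from Z | ∅ reaches {G}.
N ∉ reach(Z|∅) ⇒ Z ⊥ N | ∅.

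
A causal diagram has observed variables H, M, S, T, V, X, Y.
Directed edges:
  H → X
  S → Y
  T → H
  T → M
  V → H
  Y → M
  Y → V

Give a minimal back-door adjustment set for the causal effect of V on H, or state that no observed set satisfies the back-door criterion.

V→H: minimal back-door set ∅.

desc(V)\{V}={H,X}; candidates ⊆ {M,S,T,Y}.
∅: V⊥H given ∅ in G with V→· removed — back-door holds.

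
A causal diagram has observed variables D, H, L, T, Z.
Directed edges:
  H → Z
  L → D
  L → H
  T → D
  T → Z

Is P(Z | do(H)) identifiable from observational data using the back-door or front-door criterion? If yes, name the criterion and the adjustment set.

desc(H)\{H}={Z}; candidates ⊆ {D,L,T}.
∅: H⊥Z given ∅ in G with H→· removed — back-door holds.
P(Z|do(H)) = P(Z|H) — no adjustment needed.

P(Z|do(H)): backdoor, adjust for ∅.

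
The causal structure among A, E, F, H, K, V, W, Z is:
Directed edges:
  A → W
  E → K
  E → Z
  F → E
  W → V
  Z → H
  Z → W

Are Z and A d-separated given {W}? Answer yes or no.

Bayes-Ball from Z | {W} reaches {A,E,F,H,K}.
A ∈ reach(Z|{W}) ⇒ Z ⊥̸ A | {W}.

No — Z and A are d-connected given {W}.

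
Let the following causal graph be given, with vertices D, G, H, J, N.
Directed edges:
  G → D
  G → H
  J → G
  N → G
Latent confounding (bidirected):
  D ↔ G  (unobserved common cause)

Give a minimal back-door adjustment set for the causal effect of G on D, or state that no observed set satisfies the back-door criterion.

desc(G)\{G}={D,H}; candidates ⊆ {J,N}.
G↔D: latent back-door arc(s) into G.
size 0: {}; under {} G still reaches {D,J,N} ∋ D.
size 1: {J}, {N}; under {J} G still reaches {D,N} ∋ D.
size 2: {J,N}; under {J,N} G still reaches {D} ∋ D.
G↔D cannot be blocked by any observed set — no back-door set.

G→D: no observed back-door set.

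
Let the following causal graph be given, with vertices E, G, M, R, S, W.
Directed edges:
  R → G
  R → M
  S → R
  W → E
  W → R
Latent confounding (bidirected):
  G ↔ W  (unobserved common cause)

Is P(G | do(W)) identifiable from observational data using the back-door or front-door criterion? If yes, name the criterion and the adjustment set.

desc(W)\{W}={E,G,M,R}; candidates ⊆ {S}.
W↔G: latent back-door arc(s) into W.
size 0: {}; under {} W still reaches {G} ∋ G.
size 1: {S}; under {S} W still reaches {G} ∋ G.
W↔G cannot be blocked by any observed set — no back-door set.
{R}: (i) intercepts every directed W→G path; (ii) no back-door W→{R}; (iii) {W} blocks every back-door {R}→G. Front-door holds.
P(G|do(W)) = Σ_{R} P(R|W) Σ_{W'} P(G|R,W')P(W').

P(G|do(W)): frontdoor, adjust for {R}.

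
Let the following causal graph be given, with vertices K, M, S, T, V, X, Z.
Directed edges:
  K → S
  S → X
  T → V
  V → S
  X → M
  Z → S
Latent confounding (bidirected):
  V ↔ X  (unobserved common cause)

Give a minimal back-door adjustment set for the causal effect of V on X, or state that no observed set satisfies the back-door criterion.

desc(V)\{V}={M,S,X}; candidates ⊆ {K,T,Z}.
V↔X: latent back-door arc(s) into V.
size 0: {}; under {} V still reaches {M,T,X} ∋ X.
size 1: {K}, {T}, {Z}; under {K} V still reaches {M,T,X} ∋ X.
size 2: {K,T}, {K,Z}, {T,Z}; under {K,T} V still reaches {M,X} ∋ X.
V↔X cannot be blocked by any observed set — no back-door set.

V→X: no observed back-door set.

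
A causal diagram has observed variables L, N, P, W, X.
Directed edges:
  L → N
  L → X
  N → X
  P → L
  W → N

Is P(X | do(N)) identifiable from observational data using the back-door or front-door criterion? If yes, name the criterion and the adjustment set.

P(X|do(N)): backdoor, adjust for {L}.

desc(N)\{N}={X}; candidates ⊆ {L,P,W}.
size 0: {}; under {} N still reaches {L,P,W,X} ∋ X.
{L}: N⊥X given {L} in G with N→· removed — back-door holds.
P(X|do(N)) = Σ_{L} P(X|N,L)·P(L).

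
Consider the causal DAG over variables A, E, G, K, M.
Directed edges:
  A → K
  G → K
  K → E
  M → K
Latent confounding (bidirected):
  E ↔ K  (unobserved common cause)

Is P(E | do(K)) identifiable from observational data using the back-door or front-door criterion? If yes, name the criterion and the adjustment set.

desc(K)\{K}={E}; candidates ⊆ {A,G,M}.
K↔E: latent back-door arc(s) into K.
size 0: {}; under {} K still reaches {A,E,G,M} ∋ E.
size 1: {A}, {G}, {M}; under {A} K still reaches {E,G,M} ∋ E.
size 2: {A,G}, {A,M}, {G,M}; under {A,G} K still reaches {E,M} ∋ E.
K↔E cannot be blocked by any observed set — no back-door set.
No mediator lies on a directed K→…→E path.
Neither criterion identifies P(E|do(K)) in this graph.

P(E|do(K)): not identifiable (no BD/FD set).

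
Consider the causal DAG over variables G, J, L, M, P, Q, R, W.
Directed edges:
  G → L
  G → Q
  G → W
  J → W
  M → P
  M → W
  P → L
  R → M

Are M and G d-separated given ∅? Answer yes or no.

Bayes-Ball from M | ∅ reaches {L,P,R,W}.
G ∉ reach(M|∅) ⇒ M ⊥ G | ∅.

Yes — M ⊥ G | ∅.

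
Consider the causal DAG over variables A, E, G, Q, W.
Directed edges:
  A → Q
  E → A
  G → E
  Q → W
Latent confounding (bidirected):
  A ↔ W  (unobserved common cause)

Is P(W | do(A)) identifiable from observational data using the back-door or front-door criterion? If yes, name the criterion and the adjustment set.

desc(A)\{A}={Q,W}; candidates ⊆ {E,G}.
A↔W: latent back-door arc(s) into A.
size 0: {}; under {} A still reaches {E,G,W} ∋ W.
size 1: {E}, {G}; under {E} A still reaches {W} ∋ W.
size 2: {E,G}; under {E,G} A still reaches {W} ∋ W.
A↔W cannot be blocked by any observed set — no back-door set.
{Q}: (i) intercepts every directed A→W path; (ii) no back-door A→{Q}; (iii) {A} blocks every back-door {Q}→W. Front-door holds.
P(W|do(A)) = Σ_{Q} P(Q|A) Σ_{A'} P(W|Q,A')P(A').

P(W|do(A)): frontdoor, adjust for {Q}.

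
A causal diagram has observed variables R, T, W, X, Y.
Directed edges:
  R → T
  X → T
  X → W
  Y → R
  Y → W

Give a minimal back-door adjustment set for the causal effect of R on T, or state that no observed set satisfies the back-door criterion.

R→T: minimal back-door set ∅.

desc(R)\{R}={T}; candidates ⊆ {W,X,Y}.
∅: R⊥T given ∅ in G with R→· removed — back-door holds.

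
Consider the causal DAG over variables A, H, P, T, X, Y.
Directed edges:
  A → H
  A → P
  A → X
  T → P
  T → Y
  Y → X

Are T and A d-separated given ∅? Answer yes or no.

Bayes-Ball from T | ∅ reaches {P,X,Y}.
A ∉ reach(T|∅) ⇒ T ⊥ A | ∅.

Yes — T ⊥ A | ∅.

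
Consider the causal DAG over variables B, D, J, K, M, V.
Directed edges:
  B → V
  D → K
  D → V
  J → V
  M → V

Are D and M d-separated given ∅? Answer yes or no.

Bayes-Ball from D | ∅ reaches {K,V}.
M ∉ reach(D|∅) ⇒ D ⊥ M | ∅.

Yes — D ⊥ M | ∅.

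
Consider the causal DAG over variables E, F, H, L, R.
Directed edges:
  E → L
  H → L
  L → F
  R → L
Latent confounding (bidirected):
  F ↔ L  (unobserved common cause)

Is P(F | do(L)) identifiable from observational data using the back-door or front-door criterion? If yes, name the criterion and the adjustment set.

P(F|do(L)): not identifiable (no BD/FD set).

desc(L)\{L}={F}; candidates ⊆ {E,H,R}.
L↔F: latent back-door arc(s) into L.
size 0: {}; under {} L still reaches {E,F,H,R} ∋ F.
size 1: {E}, {H}, {R}; under {E} L still reaches {F,H,R} ∋ F.
size 2: {E,H}, {E,R}, {H,R}; under {E,H} L still reaches {F,R} ∋ F.
L↔F cannot be blocked by any observed set — no back-door set.
No mediator lies on a directed L→…→F path.
Neither criterion identifies P(F|do(L)) in this graph.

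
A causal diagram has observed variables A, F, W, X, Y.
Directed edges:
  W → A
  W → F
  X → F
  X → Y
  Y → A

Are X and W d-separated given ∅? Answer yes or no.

Yes — X ⊥ W | ∅.

Bayes-Ball from X | ∅ reaches {A,F,Y}.
W ∉ reach(X|∅) ⇒ X ⊥ W | ∅.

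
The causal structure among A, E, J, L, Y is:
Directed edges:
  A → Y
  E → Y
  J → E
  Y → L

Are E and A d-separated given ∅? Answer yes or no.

Bayes-Ball from E | ∅ reaches {J,L,Y}.
A ∉ reach(E|∅) ⇒ E ⊥ A | ∅.

Yes — E ⊥ A | ∅.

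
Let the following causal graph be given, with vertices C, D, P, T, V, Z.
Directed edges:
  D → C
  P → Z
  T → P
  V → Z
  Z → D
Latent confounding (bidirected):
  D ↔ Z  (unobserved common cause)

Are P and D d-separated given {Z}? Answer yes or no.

No — P and D are d-connected given {Z}.

Bayes-Ball from P | {Z} reaches {C,D,T,V}.
D ∈ reach(P|{Z}) ⇒ P ⊥̸ D | {Z}.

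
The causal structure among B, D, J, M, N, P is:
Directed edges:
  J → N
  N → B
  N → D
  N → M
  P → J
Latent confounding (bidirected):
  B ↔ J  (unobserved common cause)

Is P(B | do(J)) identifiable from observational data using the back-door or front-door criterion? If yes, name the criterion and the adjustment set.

desc(J)\{J}={B,D,M,N}; candidates ⊆ {P}.
J↔B: latent back-door arc(s) into J.
size 0: {}; under {} J still reaches {B,P} ∋ B.
size 1: {P}; under {P} J still reaches {B} ∋ B.
J↔B cannot be blocked by any observed set — no back-door set.
{N}: (i) intercepts every directed J→B path; (ii) no back-door J→{N}; (iii) {J} blocks every back-door {N}→B. Front-door holds.
P(B|do(J)) = Σ_{N} P(N|J) Σ_{J'} P(B|N,J')P(J').

P(B|do(J)): frontdoor, adjust for {N}.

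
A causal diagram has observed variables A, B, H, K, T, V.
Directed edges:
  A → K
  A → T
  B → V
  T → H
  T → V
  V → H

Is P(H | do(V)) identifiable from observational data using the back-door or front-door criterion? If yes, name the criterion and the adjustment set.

P(H|do(V)): backdoor, adjust for {T}.

desc(V)\{V}={H}; candidates ⊆ {A,B,K,T}.
size 0: {}; under {} V still reaches {A,B,H,K,T} ∋ H.
{T}: V⊥H given {T} in G with V→· removed — back-door holds.
P(H|do(V)) = Σ_{T} P(H|V,T)·P(T).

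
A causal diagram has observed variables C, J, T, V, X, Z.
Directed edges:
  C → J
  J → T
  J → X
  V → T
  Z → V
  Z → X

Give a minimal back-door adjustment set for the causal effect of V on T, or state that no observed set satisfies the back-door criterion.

V→T: minimal back-door set ∅.

desc(V)\{V}={T}; candidates ⊆ {C,J,X,Z}.
∅: V⊥T given ∅ in G with V→· removed — back-door holds.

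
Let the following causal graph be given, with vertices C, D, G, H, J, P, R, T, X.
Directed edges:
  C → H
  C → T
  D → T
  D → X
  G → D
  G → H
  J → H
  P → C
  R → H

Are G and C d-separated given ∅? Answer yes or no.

Bayes-Ball from G | ∅ reaches {D,H,T,X}.
C ∉ reach(G|∅) ⇒ G ⊥ C | ∅.

Yes — G ⊥ C | ∅.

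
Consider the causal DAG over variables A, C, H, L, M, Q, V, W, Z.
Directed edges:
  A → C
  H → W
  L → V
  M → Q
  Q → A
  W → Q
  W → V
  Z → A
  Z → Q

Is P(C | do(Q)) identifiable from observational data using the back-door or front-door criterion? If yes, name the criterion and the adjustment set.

P(C|do(Q)): backdoor, adjust for {Z}.

desc(Q)\{Q}={A,C}; candidates ⊆ {H,L,M,V,W,Z}.
size 0: {}; under {} Q still reaches {A,C,H,M,V,W,Z} ∋ C.
{Z}: Q⊥C given {Z} in G with Q→· removed — back-door holds.
P(C|do(Q)) = Σ_{Z} P(C|Q,Z)·P(Z).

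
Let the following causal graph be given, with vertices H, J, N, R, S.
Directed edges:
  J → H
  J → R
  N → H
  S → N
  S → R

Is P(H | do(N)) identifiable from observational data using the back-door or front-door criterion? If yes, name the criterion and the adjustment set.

desc(N)\{N}={H}; candidates ⊆ {J,R,S}.
∅: N⊥H given ∅ in G with N→· removed — back-door holds.
P(H|do(N)) = P(H|N) — no adjustment needed.

P(H|do(N)): backdoor, adjust for ∅.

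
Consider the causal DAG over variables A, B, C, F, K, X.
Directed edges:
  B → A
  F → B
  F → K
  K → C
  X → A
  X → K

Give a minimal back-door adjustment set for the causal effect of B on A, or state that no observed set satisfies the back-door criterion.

B→A: minimal back-door set ∅.

desc(B)\{B}={A}; candidates ⊆ {C,F,K,X}.
∅: B⊥A given ∅ in G with B→· removed — back-door holds.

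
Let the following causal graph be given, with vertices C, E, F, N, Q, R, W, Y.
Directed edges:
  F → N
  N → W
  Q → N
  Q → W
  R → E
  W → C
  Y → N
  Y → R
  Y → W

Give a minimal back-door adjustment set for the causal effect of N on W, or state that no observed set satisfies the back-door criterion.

N→W: minimal back-door set {Q, Y}.

desc(N)\{N}={C,W}; candidates ⊆ {E,F,Q,R,Y}.
size 0: {}; under {} N still reaches {C,E,F,Q,R,W,Y} ∋ W.
size 1: {E}, {F}, {Q} …(+2); under {E} N still reaches {C,F,Q,R,W,Y} ∋ W.
{Q,Y}: N⊥W given {Q,Y} in G with N→· removed — back-door holds.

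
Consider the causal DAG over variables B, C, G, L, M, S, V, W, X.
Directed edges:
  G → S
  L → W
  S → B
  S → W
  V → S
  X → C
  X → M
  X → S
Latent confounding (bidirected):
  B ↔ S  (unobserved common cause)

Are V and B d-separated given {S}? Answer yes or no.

No — V and B are d-connected given {S}.

Bayes-Ball from V | {S} reaches {B,C,G,M,X}.
B ∈ reach(V|{S}) ⇒ V ⊥̸ B | {S}.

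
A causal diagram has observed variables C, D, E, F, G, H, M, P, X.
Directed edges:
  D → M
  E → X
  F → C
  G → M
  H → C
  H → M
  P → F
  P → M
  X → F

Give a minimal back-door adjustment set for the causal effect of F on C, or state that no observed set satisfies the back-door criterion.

F→C: minimal back-door set ∅.

desc(F)\{F}={C}; candidates ⊆ {D,E,G,H,M,P,X}.
∅: F⊥C given ∅ in G with F→· removed — back-door holds.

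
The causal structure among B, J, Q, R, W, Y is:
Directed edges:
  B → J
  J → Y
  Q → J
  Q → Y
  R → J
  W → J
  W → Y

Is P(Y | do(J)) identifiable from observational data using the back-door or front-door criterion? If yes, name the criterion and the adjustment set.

desc(J)\{J}={Y}; candidates ⊆ {B,Q,R,W}.
size 0: {}; under {} J still reaches {B,Q,R,W,Y} ∋ Y.
size 1: {B}, {Q}, {R} …(+1); under {B} J still reaches {Q,R,W,Y} ∋ Y.
{Q,W}: J⊥Y given {Q,W} in G with J→· removed — back-door holds.
P(Y|do(J)) = Σ_{Q,W} P(Y|J,Q,W)·P(Q,W).

P(Y|do(J)): backdoor, adjust for {Q, W}.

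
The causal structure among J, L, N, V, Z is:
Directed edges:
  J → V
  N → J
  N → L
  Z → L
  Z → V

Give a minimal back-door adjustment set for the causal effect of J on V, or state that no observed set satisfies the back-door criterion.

desc(J)\{J}={V}; candidates ⊆ {L,N,Z}.
∅: J⊥V given ∅ in G with J→· removed — back-door holds.

J→V: minimal back-door set ∅.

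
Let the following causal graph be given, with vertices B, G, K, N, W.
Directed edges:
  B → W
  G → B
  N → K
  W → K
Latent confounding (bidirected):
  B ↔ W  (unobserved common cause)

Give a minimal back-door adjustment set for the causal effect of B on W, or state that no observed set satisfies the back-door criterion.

desc(B)\{B}={K,W}; candidates ⊆ {G,N}.
B↔W: latent back-door arc(s) into B.
size 0: {}; under {} B still reaches {G,K,W} ∋ W.
size 1: {G}, {N}; under {G} B still reaches {K,W} ∋ W.
size 2: {G,N}; under {G,N} B still reaches {K,W} ∋ W.
B↔W cannot be blocked by any observed set — no back-door set.

B→W: no observed back-door set.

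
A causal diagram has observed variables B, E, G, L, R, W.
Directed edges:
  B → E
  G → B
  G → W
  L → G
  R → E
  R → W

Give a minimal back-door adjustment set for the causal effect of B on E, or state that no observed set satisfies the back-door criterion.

desc(B)\{B}={E}; candidates ⊆ {G,L,R,W}.
∅: B⊥E given ∅ in G with B→· removed — back-door holds.

B→E: minimal back-door set ∅.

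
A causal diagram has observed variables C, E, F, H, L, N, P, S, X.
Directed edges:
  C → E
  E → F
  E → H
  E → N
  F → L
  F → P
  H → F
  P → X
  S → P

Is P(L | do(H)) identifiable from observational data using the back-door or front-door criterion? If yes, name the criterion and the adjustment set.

desc(H)\{H}={F,L,P,X}; candidates ⊆ {C,E,N,S}.
size 0: {}; under {} H still reaches {C,E,F,L,N,P,X} ∋ L.
{E}: H⊥L given {E} in G with H→· removed — back-door holds.
P(L|do(H)) = Σ_{E} P(L|H,E)·P(E).

P(L|do(H)): backdoor, adjust for {E}.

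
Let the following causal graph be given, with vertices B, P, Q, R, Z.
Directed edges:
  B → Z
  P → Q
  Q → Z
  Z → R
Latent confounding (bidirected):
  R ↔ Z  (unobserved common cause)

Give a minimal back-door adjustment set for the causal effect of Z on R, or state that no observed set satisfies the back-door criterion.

Z→R: no observed back-door set.

desc(Z)\{Z}={R}; candidates ⊆ {B,P,Q}.
Z↔R: latent back-door arc(s) into Z.
size 0: {}; under {} Z still reaches {B,P,Q,R} ∋ R.
size 1: {B}, {P}, {Q}; under {B} Z still reaches {P,Q,R} ∋ R.
size 2: {B,P}, {B,Q}, {P,Q}; under {B,P} Z still reaches {Q,R} ∋ R.
Z↔R cannot be blocked by any observed set — no back-door set.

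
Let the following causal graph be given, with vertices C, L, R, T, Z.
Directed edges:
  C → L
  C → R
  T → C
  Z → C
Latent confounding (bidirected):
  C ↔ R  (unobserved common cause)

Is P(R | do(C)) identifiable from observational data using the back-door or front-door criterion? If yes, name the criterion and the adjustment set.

P(R|do(C)): not identifiable (no BD/FD set).

desc(C)\{C}={L,R}; candidates ⊆ {T,Z}.
C↔R: latent back-door arc(s) into C.
size 0: {}; under {} C still reaches {R,T,Z} ∋ R.
size 1: {T}, {Z}; under {T} C still reaches {R,Z} ∋ R.
size 2: {T,Z}; under {T,Z} C still reaches {R} ∋ R.
C↔R cannot be blocked by any observed set — no back-door set.
No mediator lies on a directed C→…→R path.
Neither criterion identifies P(R|do(C)) in this graph.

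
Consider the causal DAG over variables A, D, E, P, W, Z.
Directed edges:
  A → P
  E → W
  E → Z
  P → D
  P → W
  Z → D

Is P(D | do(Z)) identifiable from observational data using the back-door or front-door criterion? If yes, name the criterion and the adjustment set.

desc(Z)\{Z}={D}; candidates ⊆ {A,E,P,W}.
∅: Z⊥D given ∅ in G with Z→· removed — back-door holds.
P(D|do(Z)) = P(D|Z) — no adjustment needed.

P(D|do(Z)): backdoor, adjust for ∅.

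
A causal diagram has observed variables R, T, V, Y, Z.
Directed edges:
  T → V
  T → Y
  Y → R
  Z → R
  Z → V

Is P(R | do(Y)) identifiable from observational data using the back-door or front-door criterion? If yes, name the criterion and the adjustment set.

P(R|do(Y)): backdoor, adjust for ∅.

desc(Y)\{Y}={R}; candidates ⊆ {T,V,Z}.
∅: Y⊥R given ∅ in G with Y→· removed — back-door holds.
P(R|do(Y)) = P(R|Y) — no adjustment needed.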